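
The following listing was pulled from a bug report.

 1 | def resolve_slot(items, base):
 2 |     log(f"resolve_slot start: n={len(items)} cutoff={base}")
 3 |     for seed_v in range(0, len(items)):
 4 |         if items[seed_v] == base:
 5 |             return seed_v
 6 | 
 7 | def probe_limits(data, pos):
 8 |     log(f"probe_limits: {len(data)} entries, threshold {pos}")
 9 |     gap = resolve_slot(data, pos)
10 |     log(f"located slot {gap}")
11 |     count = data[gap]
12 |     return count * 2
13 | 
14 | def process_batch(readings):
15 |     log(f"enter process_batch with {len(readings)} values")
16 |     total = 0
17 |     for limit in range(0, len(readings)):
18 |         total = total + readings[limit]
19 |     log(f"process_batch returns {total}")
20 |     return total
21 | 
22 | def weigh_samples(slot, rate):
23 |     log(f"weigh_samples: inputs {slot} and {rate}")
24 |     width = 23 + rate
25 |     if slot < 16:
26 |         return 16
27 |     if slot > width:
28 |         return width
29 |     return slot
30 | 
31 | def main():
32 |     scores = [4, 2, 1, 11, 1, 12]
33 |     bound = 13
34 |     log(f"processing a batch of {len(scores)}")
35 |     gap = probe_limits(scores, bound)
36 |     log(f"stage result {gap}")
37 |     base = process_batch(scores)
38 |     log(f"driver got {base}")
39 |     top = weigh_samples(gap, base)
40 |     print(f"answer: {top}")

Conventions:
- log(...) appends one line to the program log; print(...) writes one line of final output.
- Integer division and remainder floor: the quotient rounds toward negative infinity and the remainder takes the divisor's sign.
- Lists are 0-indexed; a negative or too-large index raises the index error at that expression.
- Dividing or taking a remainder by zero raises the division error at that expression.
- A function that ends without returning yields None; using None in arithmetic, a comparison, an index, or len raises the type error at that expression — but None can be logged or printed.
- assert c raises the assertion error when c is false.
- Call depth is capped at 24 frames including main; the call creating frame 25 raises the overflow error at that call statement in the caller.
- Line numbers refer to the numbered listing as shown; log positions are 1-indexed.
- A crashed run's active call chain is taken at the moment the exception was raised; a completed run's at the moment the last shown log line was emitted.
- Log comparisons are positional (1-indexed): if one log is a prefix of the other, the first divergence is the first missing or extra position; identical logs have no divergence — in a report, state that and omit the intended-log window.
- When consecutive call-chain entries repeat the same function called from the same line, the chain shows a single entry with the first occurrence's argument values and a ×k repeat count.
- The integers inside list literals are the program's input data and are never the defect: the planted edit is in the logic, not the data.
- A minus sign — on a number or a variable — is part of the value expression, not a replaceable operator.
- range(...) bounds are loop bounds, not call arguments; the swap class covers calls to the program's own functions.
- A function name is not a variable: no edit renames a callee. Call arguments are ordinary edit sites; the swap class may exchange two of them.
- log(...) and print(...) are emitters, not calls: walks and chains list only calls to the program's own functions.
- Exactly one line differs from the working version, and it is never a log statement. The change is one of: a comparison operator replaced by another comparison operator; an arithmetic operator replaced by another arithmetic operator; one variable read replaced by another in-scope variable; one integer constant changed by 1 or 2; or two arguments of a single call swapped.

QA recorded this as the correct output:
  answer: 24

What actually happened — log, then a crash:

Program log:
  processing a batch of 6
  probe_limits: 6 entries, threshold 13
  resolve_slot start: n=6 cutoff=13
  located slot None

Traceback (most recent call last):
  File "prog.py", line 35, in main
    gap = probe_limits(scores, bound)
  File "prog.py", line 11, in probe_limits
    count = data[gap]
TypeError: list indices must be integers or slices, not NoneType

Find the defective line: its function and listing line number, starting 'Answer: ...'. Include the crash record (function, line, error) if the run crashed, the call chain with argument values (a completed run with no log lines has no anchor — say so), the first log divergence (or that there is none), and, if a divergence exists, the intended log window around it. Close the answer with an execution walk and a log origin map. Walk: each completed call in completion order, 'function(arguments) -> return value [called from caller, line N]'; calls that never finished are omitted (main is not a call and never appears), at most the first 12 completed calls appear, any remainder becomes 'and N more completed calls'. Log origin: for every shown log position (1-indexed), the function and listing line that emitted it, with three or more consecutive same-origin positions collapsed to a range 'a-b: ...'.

Answer: the defect is in main at line 33.
Key observation: Position 2 is the first bad log line: 'probe_limits: 6 entries, threshold 13' should read 'probe_limits: 6 entries, threshold 12'.
Crash: probe_limits, line 11, TypeError.
Call chain: main -> probe_limits([4, 2, 1, 11, 1, 12], 13) (called at line 35).
First divergence: position 2 — shown 'probe_limits: 6 entries, threshold 13', intended 'probe_limits: 6 entries, threshold 12'.
Intended log window:
  1: processing a batch of 6
  2: probe_limits: 6 entries, threshold 12
  3: resolve_slot start: n=6 cutoff=12
Execution walk:
  resolve_slot([4, 2, 1, 11, 1, 12], 13) -> None  [called from probe_limits, line 9]
Origin of each log line:
  1 — main, line 34
  2 — probe_limits, line 8
  3 — resolve_slot, line 2
  4 — probe_limits, line 10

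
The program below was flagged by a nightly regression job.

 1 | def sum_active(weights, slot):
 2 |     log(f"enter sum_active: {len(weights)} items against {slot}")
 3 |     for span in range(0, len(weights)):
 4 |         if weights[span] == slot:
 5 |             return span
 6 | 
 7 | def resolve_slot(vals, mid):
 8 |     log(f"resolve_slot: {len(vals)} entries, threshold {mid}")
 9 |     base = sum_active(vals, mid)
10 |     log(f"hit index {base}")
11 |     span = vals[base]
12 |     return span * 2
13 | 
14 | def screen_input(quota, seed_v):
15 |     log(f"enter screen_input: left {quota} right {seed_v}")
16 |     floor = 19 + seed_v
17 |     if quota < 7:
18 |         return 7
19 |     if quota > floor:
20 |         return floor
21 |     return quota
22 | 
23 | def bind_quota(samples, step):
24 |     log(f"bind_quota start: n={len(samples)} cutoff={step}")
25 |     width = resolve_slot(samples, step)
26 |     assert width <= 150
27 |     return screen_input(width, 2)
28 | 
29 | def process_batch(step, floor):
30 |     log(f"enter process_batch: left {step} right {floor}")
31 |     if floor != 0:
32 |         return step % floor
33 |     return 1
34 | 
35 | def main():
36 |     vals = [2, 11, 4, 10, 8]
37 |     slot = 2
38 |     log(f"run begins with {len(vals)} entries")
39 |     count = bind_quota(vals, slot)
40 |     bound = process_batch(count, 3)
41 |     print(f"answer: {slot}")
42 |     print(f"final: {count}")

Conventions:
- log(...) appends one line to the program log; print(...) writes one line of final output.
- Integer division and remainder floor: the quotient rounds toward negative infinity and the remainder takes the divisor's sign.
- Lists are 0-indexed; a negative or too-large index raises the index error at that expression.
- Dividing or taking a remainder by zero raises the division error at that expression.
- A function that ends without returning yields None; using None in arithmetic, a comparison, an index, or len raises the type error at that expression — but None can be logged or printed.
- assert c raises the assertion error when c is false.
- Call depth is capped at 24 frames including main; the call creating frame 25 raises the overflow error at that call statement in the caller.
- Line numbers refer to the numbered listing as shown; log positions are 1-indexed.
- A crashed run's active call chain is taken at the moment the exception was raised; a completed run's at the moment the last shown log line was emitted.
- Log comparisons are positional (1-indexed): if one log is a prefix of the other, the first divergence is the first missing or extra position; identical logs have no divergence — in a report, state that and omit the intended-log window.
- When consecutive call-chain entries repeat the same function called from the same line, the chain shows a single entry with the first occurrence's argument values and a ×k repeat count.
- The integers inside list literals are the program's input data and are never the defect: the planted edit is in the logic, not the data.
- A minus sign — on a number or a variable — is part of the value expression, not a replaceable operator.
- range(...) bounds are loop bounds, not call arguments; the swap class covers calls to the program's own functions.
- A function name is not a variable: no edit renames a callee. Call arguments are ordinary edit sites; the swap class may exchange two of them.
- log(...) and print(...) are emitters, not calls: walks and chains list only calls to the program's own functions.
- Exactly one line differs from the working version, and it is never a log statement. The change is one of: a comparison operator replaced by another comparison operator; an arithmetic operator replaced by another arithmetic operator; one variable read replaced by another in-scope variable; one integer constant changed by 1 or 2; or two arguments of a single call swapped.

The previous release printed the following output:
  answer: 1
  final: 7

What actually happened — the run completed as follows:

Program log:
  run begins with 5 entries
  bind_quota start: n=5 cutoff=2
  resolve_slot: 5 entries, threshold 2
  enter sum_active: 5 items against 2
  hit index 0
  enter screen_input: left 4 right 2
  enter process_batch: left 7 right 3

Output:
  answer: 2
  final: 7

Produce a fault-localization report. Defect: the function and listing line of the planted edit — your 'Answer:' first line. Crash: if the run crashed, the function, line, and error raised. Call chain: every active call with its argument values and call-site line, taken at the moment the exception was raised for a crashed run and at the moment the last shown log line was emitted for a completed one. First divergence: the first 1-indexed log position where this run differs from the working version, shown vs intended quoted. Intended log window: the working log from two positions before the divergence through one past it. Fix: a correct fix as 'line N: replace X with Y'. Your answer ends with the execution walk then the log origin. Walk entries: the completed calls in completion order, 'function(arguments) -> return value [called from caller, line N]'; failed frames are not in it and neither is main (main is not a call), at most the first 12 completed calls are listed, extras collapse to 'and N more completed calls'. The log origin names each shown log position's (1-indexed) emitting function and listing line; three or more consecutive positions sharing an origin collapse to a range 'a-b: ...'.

Answer: the defect is in main at line 41.
Core observation: The logs agree in full; only the final output differs.
Call chain: main -> process_batch(7, 3) (called at line 40).
First divergence: there is none — every log position agrees.
Execution walk:
  sum_active([2, 11, 4, 10, 8], 2) -> 0  [called from resolve_slot, line 9]
  resolve_slot([2, 11, 4, 10, 8], 2) -> 4  [called from bind_quota, line 25]
  screen_input(4, 2) -> 7  [called from bind_quota, line 27]
  bind_quota([2, 11, 4, 10, 8], 2) -> 7  [called from main, line 39]
  process_batch(7, 3) -> 1  [called from main, line 40]
Log line origins:
  1: logged in main at line 38
  2: logged in bind_quota at line 24
  3: logged in resolve_slot at line 8
  4: logged in sum_active at line 2
  5: logged in resolve_slot at line 10
  6: logged in screen_input at line 15
  7: logged in process_batch at line 30
A correct fix: line 41: replace `slot` with `bound`.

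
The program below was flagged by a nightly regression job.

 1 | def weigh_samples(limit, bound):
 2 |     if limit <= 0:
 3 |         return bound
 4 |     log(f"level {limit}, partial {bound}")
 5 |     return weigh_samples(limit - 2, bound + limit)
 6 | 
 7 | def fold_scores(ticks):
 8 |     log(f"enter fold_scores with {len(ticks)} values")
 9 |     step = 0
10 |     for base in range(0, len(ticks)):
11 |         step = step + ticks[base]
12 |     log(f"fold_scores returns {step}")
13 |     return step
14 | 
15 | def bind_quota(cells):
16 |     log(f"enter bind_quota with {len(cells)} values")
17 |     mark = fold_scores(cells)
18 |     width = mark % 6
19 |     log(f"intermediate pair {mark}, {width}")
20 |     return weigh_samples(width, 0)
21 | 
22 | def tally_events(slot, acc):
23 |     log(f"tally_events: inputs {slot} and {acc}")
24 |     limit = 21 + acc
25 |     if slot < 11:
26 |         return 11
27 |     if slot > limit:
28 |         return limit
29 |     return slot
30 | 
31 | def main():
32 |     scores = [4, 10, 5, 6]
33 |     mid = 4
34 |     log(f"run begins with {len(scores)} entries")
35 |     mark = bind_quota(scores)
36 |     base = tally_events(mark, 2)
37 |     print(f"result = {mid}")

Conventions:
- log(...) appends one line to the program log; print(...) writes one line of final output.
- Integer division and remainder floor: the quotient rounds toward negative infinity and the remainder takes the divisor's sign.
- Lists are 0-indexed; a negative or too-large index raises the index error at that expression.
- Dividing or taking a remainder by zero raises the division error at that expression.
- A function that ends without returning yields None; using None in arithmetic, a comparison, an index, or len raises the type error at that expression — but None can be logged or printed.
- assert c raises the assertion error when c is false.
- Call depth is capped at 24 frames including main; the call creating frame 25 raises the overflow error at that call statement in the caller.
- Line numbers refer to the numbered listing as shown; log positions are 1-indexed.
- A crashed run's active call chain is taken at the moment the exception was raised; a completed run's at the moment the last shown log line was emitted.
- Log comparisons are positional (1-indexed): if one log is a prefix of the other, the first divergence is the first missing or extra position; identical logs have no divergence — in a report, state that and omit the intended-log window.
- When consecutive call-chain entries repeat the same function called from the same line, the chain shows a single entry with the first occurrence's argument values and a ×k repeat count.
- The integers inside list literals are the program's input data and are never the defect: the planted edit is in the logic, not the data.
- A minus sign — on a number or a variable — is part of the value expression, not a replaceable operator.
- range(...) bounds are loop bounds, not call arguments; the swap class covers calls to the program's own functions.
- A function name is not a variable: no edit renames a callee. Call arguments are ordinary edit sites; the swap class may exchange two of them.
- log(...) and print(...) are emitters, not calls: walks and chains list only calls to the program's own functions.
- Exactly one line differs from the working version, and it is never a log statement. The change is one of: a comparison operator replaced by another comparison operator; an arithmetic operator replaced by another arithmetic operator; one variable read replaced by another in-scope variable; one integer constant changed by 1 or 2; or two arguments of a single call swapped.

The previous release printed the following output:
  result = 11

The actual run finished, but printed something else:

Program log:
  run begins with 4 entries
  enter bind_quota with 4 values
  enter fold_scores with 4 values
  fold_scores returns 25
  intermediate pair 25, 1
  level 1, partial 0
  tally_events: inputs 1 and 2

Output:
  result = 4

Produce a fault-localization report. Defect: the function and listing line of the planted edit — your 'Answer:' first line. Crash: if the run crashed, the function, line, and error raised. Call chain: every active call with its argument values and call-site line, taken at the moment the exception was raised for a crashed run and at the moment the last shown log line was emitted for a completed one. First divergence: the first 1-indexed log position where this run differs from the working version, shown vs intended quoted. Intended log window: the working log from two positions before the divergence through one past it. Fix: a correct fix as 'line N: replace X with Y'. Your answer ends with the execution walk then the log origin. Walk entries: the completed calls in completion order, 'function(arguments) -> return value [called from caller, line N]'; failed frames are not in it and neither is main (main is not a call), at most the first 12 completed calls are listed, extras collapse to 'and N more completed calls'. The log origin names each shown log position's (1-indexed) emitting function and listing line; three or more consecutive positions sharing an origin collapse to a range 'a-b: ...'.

Answer: the defect is in main at line 37.
Core observation: Every logged value matches the working version; the printed result is what differs.
Call chain: main -> tally_events(1, 2) (called at line 36).
First divergence: none; the two logs match at every position.
Execution walk:
  fold_scores([4, 10, 5, 6]) -> 25  [called from bind_quota, line 17]
  weigh_samples(-1, 1) -> 1  [called from weigh_samples, line 5]
  weigh_samples(1, 0) -> 1  [called from bind_quota, line 20]
  bind_quota([4, 10, 5, 6]) -> 1  [called from main, line 35]
  tally_events(1, 2) -> 11  [called from main, line 36]
Log line origins:
  1: logged in main at line 34
  2: logged in bind_quota at line 16
  3: logged in fold_scores at line 8
  4: logged in fold_scores at line 12
  5: logged in bind_quota at line 19
  6: logged in weigh_samples at line 4
  7: logged in tally_events at line 23
A correct fix: line 37: replace `mid` with `base`.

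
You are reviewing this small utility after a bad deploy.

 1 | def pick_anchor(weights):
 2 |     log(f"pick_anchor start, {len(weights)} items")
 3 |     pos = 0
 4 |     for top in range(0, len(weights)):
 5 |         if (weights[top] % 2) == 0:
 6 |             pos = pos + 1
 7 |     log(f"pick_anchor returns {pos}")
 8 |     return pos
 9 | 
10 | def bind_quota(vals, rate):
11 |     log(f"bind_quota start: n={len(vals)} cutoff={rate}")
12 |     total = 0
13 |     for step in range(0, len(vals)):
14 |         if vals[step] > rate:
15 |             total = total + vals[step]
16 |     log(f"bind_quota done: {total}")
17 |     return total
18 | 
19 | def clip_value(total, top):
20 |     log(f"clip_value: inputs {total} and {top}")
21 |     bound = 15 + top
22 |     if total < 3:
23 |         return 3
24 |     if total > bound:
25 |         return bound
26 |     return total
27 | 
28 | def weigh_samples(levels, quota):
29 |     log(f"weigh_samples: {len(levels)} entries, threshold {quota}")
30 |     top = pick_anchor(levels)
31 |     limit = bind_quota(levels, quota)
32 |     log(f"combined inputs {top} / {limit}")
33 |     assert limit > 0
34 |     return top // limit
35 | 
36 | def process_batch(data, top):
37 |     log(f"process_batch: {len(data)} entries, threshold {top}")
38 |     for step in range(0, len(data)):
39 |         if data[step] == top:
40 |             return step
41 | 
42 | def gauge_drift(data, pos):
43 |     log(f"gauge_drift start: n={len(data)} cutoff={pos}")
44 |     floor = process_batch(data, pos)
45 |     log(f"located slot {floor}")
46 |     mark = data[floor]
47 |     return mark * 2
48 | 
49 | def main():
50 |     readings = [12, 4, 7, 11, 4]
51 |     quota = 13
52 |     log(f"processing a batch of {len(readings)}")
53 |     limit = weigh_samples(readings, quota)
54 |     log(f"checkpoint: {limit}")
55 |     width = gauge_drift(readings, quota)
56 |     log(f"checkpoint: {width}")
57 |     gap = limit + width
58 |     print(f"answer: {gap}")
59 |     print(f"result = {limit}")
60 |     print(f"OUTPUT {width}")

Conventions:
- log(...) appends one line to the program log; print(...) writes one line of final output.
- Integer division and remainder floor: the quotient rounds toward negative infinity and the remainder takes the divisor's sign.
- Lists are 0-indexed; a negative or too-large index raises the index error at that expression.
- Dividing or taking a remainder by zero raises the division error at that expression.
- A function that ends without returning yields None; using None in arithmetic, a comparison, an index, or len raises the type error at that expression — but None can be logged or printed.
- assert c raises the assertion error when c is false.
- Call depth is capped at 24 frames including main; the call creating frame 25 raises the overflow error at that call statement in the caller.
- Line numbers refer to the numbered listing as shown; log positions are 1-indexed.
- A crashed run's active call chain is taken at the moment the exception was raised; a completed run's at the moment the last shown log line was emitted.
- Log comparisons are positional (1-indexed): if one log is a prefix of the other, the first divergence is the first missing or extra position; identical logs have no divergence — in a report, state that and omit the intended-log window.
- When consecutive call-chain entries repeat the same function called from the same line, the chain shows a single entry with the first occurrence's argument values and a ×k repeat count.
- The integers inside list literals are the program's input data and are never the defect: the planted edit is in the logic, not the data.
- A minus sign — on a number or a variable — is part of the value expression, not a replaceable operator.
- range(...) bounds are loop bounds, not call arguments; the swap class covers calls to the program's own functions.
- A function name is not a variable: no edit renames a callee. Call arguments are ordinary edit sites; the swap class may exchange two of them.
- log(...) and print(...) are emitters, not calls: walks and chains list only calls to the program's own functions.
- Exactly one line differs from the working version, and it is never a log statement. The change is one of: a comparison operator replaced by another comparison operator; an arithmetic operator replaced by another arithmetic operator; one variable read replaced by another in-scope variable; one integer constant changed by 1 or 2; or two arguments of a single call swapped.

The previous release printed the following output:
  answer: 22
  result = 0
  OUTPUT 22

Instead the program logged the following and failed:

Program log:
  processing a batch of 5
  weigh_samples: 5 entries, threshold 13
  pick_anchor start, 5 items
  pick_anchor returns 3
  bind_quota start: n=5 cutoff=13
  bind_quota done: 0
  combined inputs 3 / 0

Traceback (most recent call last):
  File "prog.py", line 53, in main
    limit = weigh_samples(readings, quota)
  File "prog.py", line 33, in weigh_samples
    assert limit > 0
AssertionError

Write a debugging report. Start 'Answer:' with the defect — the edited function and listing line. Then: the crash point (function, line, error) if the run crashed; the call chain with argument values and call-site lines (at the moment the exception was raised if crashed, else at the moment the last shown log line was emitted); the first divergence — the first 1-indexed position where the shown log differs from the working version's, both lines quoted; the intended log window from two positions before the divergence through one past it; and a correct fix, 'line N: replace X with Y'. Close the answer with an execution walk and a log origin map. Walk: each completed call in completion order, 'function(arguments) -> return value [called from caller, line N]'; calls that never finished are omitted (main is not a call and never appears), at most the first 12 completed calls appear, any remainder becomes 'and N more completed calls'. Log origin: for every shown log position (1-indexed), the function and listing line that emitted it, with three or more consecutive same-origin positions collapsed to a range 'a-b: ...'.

Answer: the defect is in main at line 51.
Key fact: The log first diverges at position 2: the faulty run prints 'weigh_samples: 5 entries, threshold 13' where the working version prints 'weigh_samples: 5 entries, threshold 11'.
Crash: weigh_samples, line 33, AssertionError.
Call chain: main -> weigh_samples([12, 4, 7, 11, 4], 13) (called at line 53).
First divergence: position 2 — the shown line 'weigh_samples: 5 entries, threshold 13' should read 'weigh_samples: 5 entries, threshold 11'.
Intended log window:
  1: processing a batch of 5
  2: weigh_samples: 5 entries, threshold 11
  3: pick_anchor start, 5 items
Execution walk:
  pick_anchor([12, 4, 7, 11, 4]) -> 3  [called from weigh_samples, line 30]
  bind_quota([12, 4, 7, 11, 4], 13) -> 0  [called from weigh_samples, line 31]
Log origins:
  1 — main, line 52
  2 — weigh_samples, line 29
  3 — pick_anchor, line 2
  4 — pick_anchor, line 7
  5 — bind_quota, line 11
  6 — bind_quota, line 16
  7 — weigh_samples, line 32
A correct fix: line 51: replace `13` with `11`.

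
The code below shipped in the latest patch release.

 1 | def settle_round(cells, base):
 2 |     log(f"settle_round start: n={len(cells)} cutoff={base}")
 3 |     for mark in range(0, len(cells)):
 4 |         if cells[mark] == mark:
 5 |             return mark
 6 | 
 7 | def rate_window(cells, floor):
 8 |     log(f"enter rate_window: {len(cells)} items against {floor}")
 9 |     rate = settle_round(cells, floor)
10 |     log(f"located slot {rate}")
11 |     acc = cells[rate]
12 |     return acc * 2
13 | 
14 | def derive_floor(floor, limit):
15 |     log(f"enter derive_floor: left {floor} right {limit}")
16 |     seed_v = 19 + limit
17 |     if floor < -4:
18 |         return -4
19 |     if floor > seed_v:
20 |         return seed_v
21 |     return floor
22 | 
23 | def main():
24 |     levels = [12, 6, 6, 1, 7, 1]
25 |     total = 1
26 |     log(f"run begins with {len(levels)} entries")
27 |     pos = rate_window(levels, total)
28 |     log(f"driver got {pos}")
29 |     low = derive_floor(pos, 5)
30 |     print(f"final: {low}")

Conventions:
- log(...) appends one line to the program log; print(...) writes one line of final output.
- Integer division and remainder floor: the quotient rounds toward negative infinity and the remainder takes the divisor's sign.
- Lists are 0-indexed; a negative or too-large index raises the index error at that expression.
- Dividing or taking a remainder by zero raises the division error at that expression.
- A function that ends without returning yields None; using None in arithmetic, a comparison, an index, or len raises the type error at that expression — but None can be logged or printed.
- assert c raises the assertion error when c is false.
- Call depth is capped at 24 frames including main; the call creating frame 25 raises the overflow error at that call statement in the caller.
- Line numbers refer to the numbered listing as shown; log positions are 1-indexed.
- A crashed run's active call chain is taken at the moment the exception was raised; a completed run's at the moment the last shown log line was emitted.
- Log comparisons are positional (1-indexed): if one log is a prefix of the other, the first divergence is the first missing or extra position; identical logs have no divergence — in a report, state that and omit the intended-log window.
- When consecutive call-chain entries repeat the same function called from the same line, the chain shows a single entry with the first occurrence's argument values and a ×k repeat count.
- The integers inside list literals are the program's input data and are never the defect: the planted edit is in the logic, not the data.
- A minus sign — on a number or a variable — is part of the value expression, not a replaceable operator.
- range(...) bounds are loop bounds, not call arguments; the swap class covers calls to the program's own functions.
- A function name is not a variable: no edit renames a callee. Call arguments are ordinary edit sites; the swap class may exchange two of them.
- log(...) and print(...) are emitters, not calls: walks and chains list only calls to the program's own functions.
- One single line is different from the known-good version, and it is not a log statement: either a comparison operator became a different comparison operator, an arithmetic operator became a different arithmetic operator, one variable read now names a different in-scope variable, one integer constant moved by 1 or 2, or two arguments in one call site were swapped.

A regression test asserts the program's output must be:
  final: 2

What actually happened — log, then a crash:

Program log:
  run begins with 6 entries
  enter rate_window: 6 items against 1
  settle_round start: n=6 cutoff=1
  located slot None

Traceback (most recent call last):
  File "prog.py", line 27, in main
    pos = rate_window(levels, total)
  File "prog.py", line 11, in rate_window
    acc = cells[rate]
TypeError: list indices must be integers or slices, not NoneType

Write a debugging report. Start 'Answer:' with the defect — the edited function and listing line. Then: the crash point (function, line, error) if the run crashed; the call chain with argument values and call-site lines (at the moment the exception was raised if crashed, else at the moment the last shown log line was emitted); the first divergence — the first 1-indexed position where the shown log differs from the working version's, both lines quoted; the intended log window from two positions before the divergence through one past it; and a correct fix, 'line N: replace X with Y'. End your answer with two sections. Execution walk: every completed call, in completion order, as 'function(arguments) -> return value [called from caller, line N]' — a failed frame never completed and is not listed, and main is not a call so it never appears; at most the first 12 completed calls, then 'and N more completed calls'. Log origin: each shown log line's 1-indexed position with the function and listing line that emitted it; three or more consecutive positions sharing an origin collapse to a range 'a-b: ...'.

Answer: the defect is in settle_round at line 4.
The tell: Everything matches until log position 4, which reads 'located slot None' in place of 'located slot 3'.
Crash: rate_window, line 11, TypeError.
Call chain: main -> rate_window([12, 6, 6, 1, 7, 1], 1) (called at line 27).
First divergence: at position 4 the run shows 'located slot None' where the working version logs 'located slot 3'.
Intended log window:
  2: enter rate_window: 6 items against 1
  3: settle_round start: n=6 cutoff=1
  4: located slot 3
  5: driver got 2
Execution walk:
  settle_round([12, 6, 6, 1, 7, 1], 1) -> None  [called from rate_window, line 9]
Log origins:
  1: logged in main at line 26
  2: logged in rate_window at line 8
  3: logged in settle_round at line 2
  4: logged in rate_window at line 10
A correct fix: line 4: replace `cells[mark] == mark` with `cells[mark] == base`.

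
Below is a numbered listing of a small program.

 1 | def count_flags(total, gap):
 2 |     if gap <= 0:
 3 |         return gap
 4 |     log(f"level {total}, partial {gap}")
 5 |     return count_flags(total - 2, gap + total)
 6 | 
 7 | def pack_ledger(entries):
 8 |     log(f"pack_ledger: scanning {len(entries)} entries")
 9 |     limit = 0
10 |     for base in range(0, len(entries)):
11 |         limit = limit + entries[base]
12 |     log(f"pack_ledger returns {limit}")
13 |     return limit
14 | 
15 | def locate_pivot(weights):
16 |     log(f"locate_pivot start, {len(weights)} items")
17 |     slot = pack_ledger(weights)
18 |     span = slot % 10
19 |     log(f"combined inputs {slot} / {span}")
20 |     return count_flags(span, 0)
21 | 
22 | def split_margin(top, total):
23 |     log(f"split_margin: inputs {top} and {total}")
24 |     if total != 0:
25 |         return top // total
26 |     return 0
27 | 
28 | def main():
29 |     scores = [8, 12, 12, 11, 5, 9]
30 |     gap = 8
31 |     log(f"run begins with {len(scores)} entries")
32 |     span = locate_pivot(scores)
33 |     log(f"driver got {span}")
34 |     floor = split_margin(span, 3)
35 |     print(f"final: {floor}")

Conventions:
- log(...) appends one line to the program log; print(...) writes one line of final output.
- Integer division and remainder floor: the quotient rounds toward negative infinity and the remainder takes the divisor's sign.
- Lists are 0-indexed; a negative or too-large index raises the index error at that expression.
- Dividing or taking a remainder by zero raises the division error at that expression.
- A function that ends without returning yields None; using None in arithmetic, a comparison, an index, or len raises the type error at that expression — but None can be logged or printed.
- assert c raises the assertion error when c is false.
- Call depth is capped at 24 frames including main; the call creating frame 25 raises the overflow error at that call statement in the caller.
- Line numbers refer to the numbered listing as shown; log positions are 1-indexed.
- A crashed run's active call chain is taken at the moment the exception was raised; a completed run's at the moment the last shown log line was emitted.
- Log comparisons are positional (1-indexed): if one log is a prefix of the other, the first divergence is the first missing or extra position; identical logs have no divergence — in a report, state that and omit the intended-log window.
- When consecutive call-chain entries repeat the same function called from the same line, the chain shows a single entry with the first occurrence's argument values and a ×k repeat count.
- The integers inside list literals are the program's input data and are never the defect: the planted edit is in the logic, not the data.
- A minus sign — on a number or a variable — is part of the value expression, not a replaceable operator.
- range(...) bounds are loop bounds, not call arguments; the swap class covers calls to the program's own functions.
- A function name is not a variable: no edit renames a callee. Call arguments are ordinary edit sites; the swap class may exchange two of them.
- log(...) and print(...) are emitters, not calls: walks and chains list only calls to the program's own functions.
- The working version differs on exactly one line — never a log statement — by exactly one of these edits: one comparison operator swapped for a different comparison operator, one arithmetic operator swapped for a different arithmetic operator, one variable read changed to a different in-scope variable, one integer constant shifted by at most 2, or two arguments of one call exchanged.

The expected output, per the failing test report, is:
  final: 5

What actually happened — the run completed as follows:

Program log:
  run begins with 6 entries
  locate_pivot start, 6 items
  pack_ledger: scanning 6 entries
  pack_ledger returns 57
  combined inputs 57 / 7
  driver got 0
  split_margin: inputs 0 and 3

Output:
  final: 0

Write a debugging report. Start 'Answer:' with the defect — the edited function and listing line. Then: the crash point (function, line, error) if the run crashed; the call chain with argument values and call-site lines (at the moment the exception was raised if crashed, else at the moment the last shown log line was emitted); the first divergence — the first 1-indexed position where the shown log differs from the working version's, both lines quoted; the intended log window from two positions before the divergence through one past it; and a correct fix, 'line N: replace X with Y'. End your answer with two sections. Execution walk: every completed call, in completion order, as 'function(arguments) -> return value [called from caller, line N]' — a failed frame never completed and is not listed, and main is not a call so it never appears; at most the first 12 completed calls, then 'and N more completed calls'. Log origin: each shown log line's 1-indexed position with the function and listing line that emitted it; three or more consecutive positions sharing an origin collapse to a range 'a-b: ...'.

Answer: the defect is in count_flags at line 2.
Core observation: At log position 6 the runs split — shown 'driver got 0', but the working version logs 'level 7, partial 0'.
Call chain: main -> split_margin(0, 3) (called at line 34).
First divergence: at position 6 the run shows 'driver got 0' where the working version logs 'level 7, partial 0'.
Intended log window:
  4: pack_ledger returns 57
  5: combined inputs 57 / 7
  6: level 7, partial 0
  7: level 5, partial 7
Execution walk:
  pack_ledger([8, 12, 12, 11, 5, 9]) -> 57  [called from locate_pivot, line 17]
  count_flags(7, 0) -> 0  [called from locate_pivot, line 20]
  locate_pivot([8, 12, 12, 11, 5, 9]) -> 0  [called from main, line 32]
  split_margin(0, 3) -> 0  [called from main, line 34]
Origin of each log line:
  1 — main, line 31
  2 — locate_pivot, line 16
  3 — pack_ledger, line 8
  4 — pack_ledger, line 12
  5 — locate_pivot, line 19
  6 — main, line 33
  7 — split_margin, line 23
A correct fix: line 2: replace `gap` with `total`.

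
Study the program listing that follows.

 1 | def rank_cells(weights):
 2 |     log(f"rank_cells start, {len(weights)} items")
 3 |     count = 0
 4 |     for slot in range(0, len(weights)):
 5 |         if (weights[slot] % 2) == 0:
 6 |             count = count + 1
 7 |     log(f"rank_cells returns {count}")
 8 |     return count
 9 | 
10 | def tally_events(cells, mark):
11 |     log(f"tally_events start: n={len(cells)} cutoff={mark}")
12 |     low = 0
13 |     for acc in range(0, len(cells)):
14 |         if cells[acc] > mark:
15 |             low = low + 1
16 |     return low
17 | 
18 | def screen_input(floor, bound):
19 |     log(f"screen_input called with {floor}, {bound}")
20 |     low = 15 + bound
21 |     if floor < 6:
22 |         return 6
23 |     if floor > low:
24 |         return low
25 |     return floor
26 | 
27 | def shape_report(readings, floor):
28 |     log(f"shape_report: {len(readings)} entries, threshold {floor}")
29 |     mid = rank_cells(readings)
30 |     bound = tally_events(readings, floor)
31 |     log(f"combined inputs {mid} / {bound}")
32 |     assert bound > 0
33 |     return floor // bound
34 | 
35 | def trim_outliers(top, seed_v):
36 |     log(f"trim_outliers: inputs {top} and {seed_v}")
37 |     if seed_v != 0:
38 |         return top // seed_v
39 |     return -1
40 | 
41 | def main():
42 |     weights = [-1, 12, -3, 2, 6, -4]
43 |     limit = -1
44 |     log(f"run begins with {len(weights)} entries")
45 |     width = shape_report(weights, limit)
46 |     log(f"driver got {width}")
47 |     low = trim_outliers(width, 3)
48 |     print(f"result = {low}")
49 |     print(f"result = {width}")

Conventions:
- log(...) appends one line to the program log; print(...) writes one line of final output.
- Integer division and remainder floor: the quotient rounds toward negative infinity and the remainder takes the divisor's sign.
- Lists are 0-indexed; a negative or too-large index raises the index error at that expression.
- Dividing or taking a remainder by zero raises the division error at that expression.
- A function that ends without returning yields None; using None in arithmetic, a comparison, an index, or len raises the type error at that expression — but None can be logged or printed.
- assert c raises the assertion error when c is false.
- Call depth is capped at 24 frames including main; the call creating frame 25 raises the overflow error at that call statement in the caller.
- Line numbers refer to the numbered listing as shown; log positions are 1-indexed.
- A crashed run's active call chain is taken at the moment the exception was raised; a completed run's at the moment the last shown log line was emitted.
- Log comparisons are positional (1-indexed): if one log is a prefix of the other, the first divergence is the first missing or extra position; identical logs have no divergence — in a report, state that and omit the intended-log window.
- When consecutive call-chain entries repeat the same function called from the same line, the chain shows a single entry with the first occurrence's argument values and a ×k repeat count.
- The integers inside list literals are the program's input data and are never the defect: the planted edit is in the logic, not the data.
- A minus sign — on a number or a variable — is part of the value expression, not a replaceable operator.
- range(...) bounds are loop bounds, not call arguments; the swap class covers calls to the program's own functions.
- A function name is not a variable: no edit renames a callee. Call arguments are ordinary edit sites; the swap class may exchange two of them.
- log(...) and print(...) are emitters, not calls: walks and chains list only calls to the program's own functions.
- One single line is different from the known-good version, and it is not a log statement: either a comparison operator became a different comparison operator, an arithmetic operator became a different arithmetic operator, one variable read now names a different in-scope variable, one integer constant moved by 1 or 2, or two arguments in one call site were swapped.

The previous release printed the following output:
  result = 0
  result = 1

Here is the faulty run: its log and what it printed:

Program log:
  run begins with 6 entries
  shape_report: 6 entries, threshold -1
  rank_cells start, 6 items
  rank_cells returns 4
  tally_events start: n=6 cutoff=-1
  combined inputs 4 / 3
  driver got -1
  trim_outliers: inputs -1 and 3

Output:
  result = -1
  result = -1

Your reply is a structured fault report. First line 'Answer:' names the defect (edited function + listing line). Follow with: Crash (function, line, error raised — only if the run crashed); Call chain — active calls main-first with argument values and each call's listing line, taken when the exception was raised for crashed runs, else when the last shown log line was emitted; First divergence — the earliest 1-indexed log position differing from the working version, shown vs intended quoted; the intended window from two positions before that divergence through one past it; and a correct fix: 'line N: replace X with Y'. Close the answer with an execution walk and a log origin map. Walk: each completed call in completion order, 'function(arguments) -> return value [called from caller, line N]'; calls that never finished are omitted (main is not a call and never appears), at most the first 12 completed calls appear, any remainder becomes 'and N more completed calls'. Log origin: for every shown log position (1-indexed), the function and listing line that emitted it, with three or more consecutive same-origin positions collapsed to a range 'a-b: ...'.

Answer: the defect is in shape_report at line 33.
Core observation: The log first diverges at position 7: the faulty run prints 'driver got -1' where the working version prints 'driver got 1'.
Call chain: main -> trim_outliers(-1, 3) (called at line 47).
First divergence: position 7; shown 'driver got -1' vs intended 'driver got 1'.
Intended log window:
  5: tally_events start: n=6 cutoff=-1
  6: combined inputs 4 / 3
  7: driver got 1
  8: trim_outliers: inputs 1 and 3
Execution walk:
  rank_cells([-1, 12, -3, 2, 6, -4]) -> 4  [called from shape_report, line 29]
  tally_events([-1, 12, -3, 2, 6, -4], -1) -> 3  [called from shape_report, line 30]
  shape_report([-1, 12, -3, 2, 6, -4], -1) -> -1  [called from main, line 45]
  trim_outliers(-1, 3) -> -1  [called from main, line 47]
Origin of each log line:
  1: emitted by main (line 44)
  2: emitted by shape_report (line 28)
  3: emitted by rank_cells (line 2)
  4: emitted by rank_cells (line 7)
  5: emitted by tally_events (line 11)
  6: emitted by shape_report (line 31)
  7: emitted by main (line 46)
  8: emitted by trim_outliers (line 36)
A correct fix: line 33: replace `floor` with `mid`.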